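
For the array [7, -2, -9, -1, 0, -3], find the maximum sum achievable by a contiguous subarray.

Using Kadane's algorithm on [7, -2, -9, -1, 0, -3]:

Scanning through the array:
Position 1 (value -2): max_ending_here = 5, max_so_far = 7
Position 2 (value -9): max_ending_here = -4, max_so_far = 7
Position 3 (value -1): max_ending_here = -1, max_so_far = 7
Position 4 (value 0): max_ending_here = 0, max_so_far = 7
Position 5 (value -3): max_ending_here = -3, max_so_far = 7

Maximum subarray: [7]
Maximum sum: 7

The maximum subarray is [7] with sum 7. This subarray runs from index 0 to index 0.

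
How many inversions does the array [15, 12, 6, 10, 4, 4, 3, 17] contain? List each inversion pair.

Finding inversions in [15, 12, 6, 10, 4, 4, 3, 17]:

(0, 1): arr[0]=15 > arr[1]=12
(0, 2): arr[0]=15 > arr[2]=6
(0, 3): arr[0]=15 > arr[3]=10
(0, 4): arr[0]=15 > arr[4]=4
(0, 5): arr[0]=15 > arr[5]=4
(0, 6): arr[0]=15 > arr[6]=3
(1, 2): arr[1]=12 > arr[2]=6
(1, 3): arr[1]=12 > arr[3]=10
(1, 4): arr[1]=12 > arr[4]=4
(1, 5): arr[1]=12 > arr[5]=4
(1, 6): arr[1]=12 > arr[6]=3
(2, 4): arr[2]=6 > arr[4]=4
(2, 5): arr[2]=6 > arr[5]=4
(2, 6): arr[2]=6 > arr[6]=3
(3, 4): arr[3]=10 > arr[4]=4
(3, 5): arr[3]=10 > arr[5]=4
(3, 6): arr[3]=10 > arr[6]=3
(4, 6): arr[4]=4 > arr[6]=3
(5, 6): arr[5]=4 > arr[6]=3

Total inversions: 19

The array has 19 inversion(s): (0,1), (0,2), (0,3), (0,4), (0,5), (0,6), (1,2), (1,3), (1,4), (1,5), (1,6), (2,4), (2,5), (2,6), (3,4), (3,5), (3,6), (4,6), (5,6). Each pair (i,j) satisfies i < j and arr[i] > arr[j].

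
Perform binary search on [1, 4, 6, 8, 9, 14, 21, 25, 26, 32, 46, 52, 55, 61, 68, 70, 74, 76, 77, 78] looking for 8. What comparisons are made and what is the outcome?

Binary search for 8 in [1, 4, 6, 8, 9, 14, 21, 25, 26, 32, 46, 52, 55, 61, 68, 70, 74, 76, 77, 78]:

lo=0, hi=19, mid=9, arr[mid]=32 -> 32 > 8, search left half
lo=0, hi=8, mid=4, arr[mid]=9 -> 9 > 8, search left half
lo=0, hi=3, mid=1, arr[mid]=4 -> 4 < 8, search right half
lo=2, hi=3, mid=2, arr[mid]=6 -> 6 < 8, search right half
lo=3, hi=3, mid=3, arr[mid]=8 -> Found target at index 3!

Binary search finds 8 at index 3 after 5 comparisons. The search repeatedly halves the search space by comparing with the middle element.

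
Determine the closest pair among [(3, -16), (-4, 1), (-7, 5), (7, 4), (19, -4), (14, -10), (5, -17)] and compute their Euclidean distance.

Computing all pairwise distances among 7 points:

d((3, -16), (-4, 1)) = 18.3848
d((3, -16), (-7, 5)) = 23.2594
d((3, -16), (7, 4)) = 20.3961
d((3, -16), (19, -4)) = 20.0
d((3, -16), (14, -10)) = 12.53
d((3, -16), (5, -17)) = 2.2361 <-- minimum
d((-4, 1), (-7, 5)) = 5.0
d((-4, 1), (7, 4)) = 11.4018
d((-4, 1), (19, -4)) = 23.5372
d((-4, 1), (14, -10)) = 21.095
d((-4, 1), (5, -17)) = 20.1246
d((-7, 5), (7, 4)) = 14.0357
d((-7, 5), (19, -4)) = 27.5136
d((-7, 5), (14, -10)) = 25.807
d((-7, 5), (5, -17)) = 25.0599
d((7, 4), (19, -4)) = 14.4222
d((7, 4), (14, -10)) = 15.6525
d((7, 4), (5, -17)) = 21.095
d((19, -4), (14, -10)) = 7.8102
d((19, -4), (5, -17)) = 19.105
d((14, -10), (5, -17)) = 11.4018

Closest pair: (3, -16) and (5, -17) with distance 2.2361

The closest pair is (3, -16) and (5, -17) with Euclidean distance 2.2361. For 7 points, brute-force pairwise comparison is shown above. For large n, the divide-and-conquer algorithm (sort by x, recurse on halves, check the dividing strip) achieves O(n log n).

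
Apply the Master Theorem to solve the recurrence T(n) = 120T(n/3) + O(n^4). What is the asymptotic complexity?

Master Theorem for T(n) = 120T(n/3) + O(n^4):

a = 120, b = 3, c = 4
log_b(a) = log_3(120) = 4.3578

Case 1: c = 4 < log_3(120) = 4.3578
T(n) = O(n^(log_3 120))

For T(n) = 120T(n/3) + O(n^4): log_3(120) = 4.3578. This is Case 1 of the Master Theorem (c < log_b(a), work dominated by leaves), giving O(n^(log_3 120)).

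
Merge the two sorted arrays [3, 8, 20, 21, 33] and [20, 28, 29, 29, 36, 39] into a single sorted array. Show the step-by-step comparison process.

Merging process:

Compare 3 vs 20: take 3 from left. Merged: [3]
Compare 8 vs 20: take 8 from left. Merged: [3, 8]
Compare 20 vs 20: take 20 from left. Merged: [3, 8, 20]
Compare 21 vs 20: take 20 from right. Merged: [3, 8, 20, 20]
Compare 21 vs 28: take 21 from left. Merged: [3, 8, 20, 20, 21]
Compare 33 vs 28: take 28 from right. Merged: [3, 8, 20, 20, 21, 28]
Compare 33 vs 29: take 29 from right. Merged: [3, 8, 20, 20, 21, 28, 29]
Compare 33 vs 29: take 29 from right. Merged: [3, 8, 20, 20, 21, 28, 29, 29]
Compare 33 vs 36: take 33 from left. Merged: [3, 8, 20, 20, 21, 28, 29, 29, 33]
Append remaining from right: [36, 39]. Merged: [3, 8, 20, 20, 21, 28, 29, 29, 33, 36, 39]

Final merged array: [3, 8, 20, 20, 21, 28, 29, 29, 33, 36, 39]
Total comparisons: 9

The merged array is [3, 8, 20, 20, 21, 28, 29, 29, 33, 36, 39], requiring 9 comparisons. The merge step runs in O(n) time where n is the total number of elements.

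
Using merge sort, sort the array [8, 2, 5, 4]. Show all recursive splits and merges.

Merge sort trace:

Split: [8, 2, 5, 4] -> [8, 2] and [5, 4]
  Split: [8, 2] -> [8] and [2]
  Merge: [8] + [2] -> [2, 8]
  Split: [5, 4] -> [5] and [4]
  Merge: [5] + [4] -> [4, 5]
Merge: [2, 8] + [4, 5] -> [2, 4, 5, 8]

Final sorted array: [2, 4, 5, 8]

The merge sort proceeds by recursively splitting the array and merging sorted halves.
After all merges, the sorted array is [2, 4, 5, 8].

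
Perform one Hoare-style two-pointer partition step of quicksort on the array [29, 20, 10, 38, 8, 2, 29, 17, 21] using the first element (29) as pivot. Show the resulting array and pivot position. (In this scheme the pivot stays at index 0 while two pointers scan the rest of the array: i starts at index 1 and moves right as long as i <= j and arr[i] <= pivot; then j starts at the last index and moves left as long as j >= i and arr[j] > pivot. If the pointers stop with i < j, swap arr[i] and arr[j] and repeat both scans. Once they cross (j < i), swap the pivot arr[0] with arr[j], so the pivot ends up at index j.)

Hoare-style two-pointer partition with pivot = 29:

Initial array: [29, 20, 10, 38, 8, 2, 29, 17, 21]

Pointers start at i = 1, j = 8.
i stops at index 3 (arr[3]=38 > 29), j stops at index 8 (arr[8]=21 <= 29): swap arr[3] and arr[8], array becomes [29, 20, 10, 21, 8, 2, 29, 17, 38]
i ends at 8, j ends at 7: the pointers have crossed (j < i), so scanning stops.

Swap pivot arr[0] with arr[7] to place pivot at position 7: [17, 20, 10, 21, 8, 2, 29, 29, 38]
Pivot position: 7

After partitioning with pivot 29, the array becomes [17, 20, 10, 21, 8, 2, 29, 29, 38]. The pivot is placed at index 7. All elements to the left of the pivot are <= 29, and all elements to the right are > 29.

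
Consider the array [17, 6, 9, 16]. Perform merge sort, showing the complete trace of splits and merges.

Merge sort trace:

Split: [17, 6, 9, 16] -> [17, 6] and [9, 16]
  Split: [17, 6] -> [17] and [6]
  Merge: [17] + [6] -> [6, 17]
  Split: [9, 16] -> [9] and [16]
  Merge: [9] + [16] -> [9, 16]
Merge: [6, 17] + [9, 16] -> [6, 9, 16, 17]

Final sorted array: [6, 9, 16, 17]

The merge sort proceeds by recursively splitting the array and merging sorted halves.
After all merges, the sorted array is [6, 9, 16, 17].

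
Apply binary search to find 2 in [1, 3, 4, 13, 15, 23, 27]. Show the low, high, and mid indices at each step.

Binary search for 2 in [1, 3, 4, 13, 15, 23, 27]:

lo=0, hi=6, mid=3, arr[mid]=13 -> 13 > 2, search left half
lo=0, hi=2, mid=1, arr[mid]=3 -> 3 > 2, search left half
lo=0, hi=0, mid=0, arr[mid]=1 -> 1 < 2, search right half
lo=1 > hi=0, target 2 not found

Binary search determines that 2 is not in the array after 3 comparisons. The search space was exhausted without finding the target.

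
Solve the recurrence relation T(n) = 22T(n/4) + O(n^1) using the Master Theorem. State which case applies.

Master Theorem for T(n) = 22T(n/4) + O(n^1):

a = 22, b = 4, c = 1
log_b(a) = log_4(22) = 2.2297

Case 1: c = 1 < log_4(22) = 2.2297
T(n) = O(n^(log_4 22))

For T(n) = 22T(n/4) + O(n^1): log_4(22) = 2.2297. This is Case 1 of the Master Theorem (c < log_b(a), work dominated by leaves), giving O(n^(log_4 22)).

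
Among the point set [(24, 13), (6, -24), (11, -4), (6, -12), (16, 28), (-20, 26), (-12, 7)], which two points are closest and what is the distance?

Computing all pairwise distances among 7 points:

d((24, 13), (6, -24)) = 41.1461
d((24, 13), (11, -4)) = 21.4009
d((24, 13), (6, -12)) = 30.8058
d((24, 13), (16, 28)) = 17.0
d((24, 13), (-20, 26)) = 45.8803
d((24, 13), (-12, 7)) = 36.4966
d((6, -24), (11, -4)) = 20.6155
d((6, -24), (6, -12)) = 12.0
d((6, -24), (16, 28)) = 52.9528
d((6, -24), (-20, 26)) = 56.356
d((6, -24), (-12, 7)) = 35.8469
d((11, -4), (6, -12)) = 9.434 <-- minimum
d((11, -4), (16, 28)) = 32.3883
d((11, -4), (-20, 26)) = 43.1393
d((11, -4), (-12, 7)) = 25.4951
d((6, -12), (16, 28)) = 41.2311
d((6, -12), (-20, 26)) = 46.0435
d((6, -12), (-12, 7)) = 26.1725
d((16, 28), (-20, 26)) = 36.0555
d((16, 28), (-12, 7)) = 35.0
d((-20, 26), (-12, 7)) = 20.6155

Closest pair: (11, -4) and (6, -12) with distance 9.434

The closest pair is (11, -4) and (6, -12) with Euclidean distance 9.434. For 7 points, brute-force pairwise comparison is shown above. For large n, the divide-and-conquer algorithm (sort by x, recurse on halves, check the dividing strip) achieves O(n log n).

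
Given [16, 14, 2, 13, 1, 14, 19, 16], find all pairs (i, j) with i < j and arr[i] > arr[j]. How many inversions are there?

Finding inversions in [16, 14, 2, 13, 1, 14, 19, 16]:

(0, 1): arr[0]=16 > arr[1]=14
(0, 2): arr[0]=16 > arr[2]=2
(0, 3): arr[0]=16 > arr[3]=13
(0, 4): arr[0]=16 > arr[4]=1
(0, 5): arr[0]=16 > arr[5]=14
(1, 2): arr[1]=14 > arr[2]=2
(1, 3): arr[1]=14 > arr[3]=13
(1, 4): arr[1]=14 > arr[4]=1
(2, 4): arr[2]=2 > arr[4]=1
(3, 4): arr[3]=13 > arr[4]=1
(6, 7): arr[6]=19 > arr[7]=16

Total inversions: 11

The array has 11 inversion(s): (0,1), (0,2), (0,3), (0,4), (0,5), (1,2), (1,3), (1,4), (2,4), (3,4), (6,7). Each pair (i,j) satisfies i < j and arr[i] > arr[j].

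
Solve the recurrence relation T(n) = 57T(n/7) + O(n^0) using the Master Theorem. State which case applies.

Master Theorem for T(n) = 57T(n/7) + O(n^0):

a = 57, b = 7, c = 0
log_b(a) = log_7(57) = 2.0777

Case 1: c = 0 < log_7(57) = 2.0777
T(n) = O(n^(log_7 57))

For T(n) = 57T(n/7) + O(n^0): log_7(57) = 2.0777. This is Case 1 of the Master Theorem (c < log_b(a), work dominated by leaves), giving O(n^(log_7 57)).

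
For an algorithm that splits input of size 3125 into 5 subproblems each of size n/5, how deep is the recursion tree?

For divide and conquer with division factor 5:

Problem sizes at each level:
Level 0: 3125
Level 1: 625
Level 2: 125
Level 3: 25
Level 4: 5
Level 5: 1

The root is level 0 and the size-1 base case is level 5 (the tree spans levels 0 through 5, i.e. 6 levels counting the root), so the depth is the number of divisions: log_5(3125) = 5

The recursion tree depth is log_5(3125) = 5. At each level, the problem size is divided by 5, so it takes 5 divisions to reduce to a base case of size 1. The algorithm makes 5 recursive calls at each level.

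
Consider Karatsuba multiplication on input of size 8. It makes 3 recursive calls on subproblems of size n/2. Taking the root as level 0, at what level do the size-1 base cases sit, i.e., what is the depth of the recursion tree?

For divide and conquer with division factor 2:

Problem sizes at each level:
Level 0: 8
Level 1: 4
Level 2: 2
Level 3: 1

The root is level 0 and the size-1 base case is level 3 (the tree spans levels 0 through 3, i.e. 4 levels counting the root), so the depth is the number of divisions: log_2(8) = 3

The recursion tree depth is log_2(8) = 3. At each level, the problem size is divided by 2, so it takes 3 divisions to reduce to a base case of size 1. The algorithm makes 3 recursive calls at each level.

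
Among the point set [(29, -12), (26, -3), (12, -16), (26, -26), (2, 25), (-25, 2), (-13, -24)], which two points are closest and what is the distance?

Computing all pairwise distances among 7 points:

d((29, -12), (26, -3)) = 9.4868 <-- minimum
d((29, -12), (12, -16)) = 17.4642
d((29, -12), (26, -26)) = 14.3178
d((29, -12), (2, 25)) = 45.8039
d((29, -12), (-25, 2)) = 55.7853
d((29, -12), (-13, -24)) = 43.6807
d((26, -3), (12, -16)) = 19.105
d((26, -3), (26, -26)) = 23.0
d((26, -3), (2, 25)) = 36.8782
d((26, -3), (-25, 2)) = 51.2445
d((26, -3), (-13, -24)) = 44.2945
d((12, -16), (26, -26)) = 17.2047
d((12, -16), (2, 25)) = 42.2019
d((12, -16), (-25, 2)) = 41.1461
d((12, -16), (-13, -24)) = 26.2488
d((26, -26), (2, 25)) = 56.3649
d((26, -26), (-25, 2)) = 58.1808
d((26, -26), (-13, -24)) = 39.0512
d((2, 25), (-25, 2)) = 35.4683
d((2, 25), (-13, -24)) = 51.2445
d((-25, 2), (-13, -24)) = 28.6356

Closest pair: (29, -12) and (26, -3) with distance 9.4868

The closest pair is (29, -12) and (26, -3) with Euclidean distance 9.4868. For 7 points, brute-force pairwise comparison is shown above. For large n, the divide-and-conquer algorithm (sort by x, recurse on halves, check the dividing strip) achieves O(n log n).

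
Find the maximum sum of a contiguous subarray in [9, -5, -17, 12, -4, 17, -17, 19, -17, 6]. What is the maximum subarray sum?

Using Kadane's algorithm on [9, -5, -17, 12, -4, 17, -17, 19, -17, 6]:

Scanning through the array:
Position 1 (value -5): max_ending_here = 4, max_so_far = 9
Position 2 (value -17): max_ending_here = -13, max_so_far = 9
Position 3 (value 12): max_ending_here = 12, max_so_far = 12
Position 4 (value -4): max_ending_here = 8, max_so_far = 12
Position 5 (value 17): max_ending_here = 25, max_so_far = 25
Position 6 (value -17): max_ending_here = 8, max_so_far = 25
Position 7 (value 19): max_ending_here = 27, max_so_far = 27
Position 8 (value -17): max_ending_here = 10, max_so_far = 27
Position 9 (value 6): max_ending_here = 16, max_so_far = 27

Maximum subarray: [12, -4, 17, -17, 19]
Maximum sum: 27

The maximum subarray is [12, -4, 17, -17, 19] with sum 27. This subarray runs from index 3 to index 7.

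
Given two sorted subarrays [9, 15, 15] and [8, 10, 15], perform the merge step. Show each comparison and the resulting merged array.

Merging process:

Compare 9 vs 8: take 8 from right. Merged: [8]
Compare 9 vs 10: take 9 from left. Merged: [8, 9]
Compare 15 vs 10: take 10 from right. Merged: [8, 9, 10]
Compare 15 vs 15: take 15 from left. Merged: [8, 9, 10, 15]
Compare 15 vs 15: take 15 from left. Merged: [8, 9, 10, 15, 15]
Append remaining from right: [15]. Merged: [8, 9, 10, 15, 15, 15]

Final merged array: [8, 9, 10, 15, 15, 15]
Total comparisons: 5

The merged array is [8, 9, 10, 15, 15, 15], requiring 5 comparisons. The merge step runs in O(n) time where n is the total number of elements.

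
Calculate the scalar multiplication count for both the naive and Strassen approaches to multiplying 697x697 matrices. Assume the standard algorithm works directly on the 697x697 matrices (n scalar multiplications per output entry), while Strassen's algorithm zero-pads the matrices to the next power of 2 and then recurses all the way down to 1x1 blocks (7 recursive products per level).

Matrix multiplication for 697x697 matrices:

Strassen's algorithm requires power-of-2 dimensions. Pad 697x697 to 1024x1024 (next power of 2).

Standard algorithm: 697^3 = 338608873 multiplications
Strassen's algorithm: 7^(log2(1024)) = 7^10 = 282475249 multiplications
Savings: 338608873 - 282475249 = 56133624 multiplications

Standard: 338608873 multiplications (697^3). Strassen: 282475249 multiplications (7^10, after padding to 1024x1024). Strassen reduces 8 recursive multiplications to 7 at each level.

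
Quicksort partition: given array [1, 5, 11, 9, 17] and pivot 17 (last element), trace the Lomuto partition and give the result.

Lomuto partition with pivot = 17:

Initial array: [1, 5, 11, 9, 17]

arr[0]=1 <= 17: swap with position 0, array becomes [1, 5, 11, 9, 17]
arr[1]=5 <= 17: swap with position 1, array becomes [1, 5, 11, 9, 17]
arr[2]=11 <= 17: swap with position 2, array becomes [1, 5, 11, 9, 17]
arr[3]=9 <= 17: swap with position 3, array becomes [1, 5, 11, 9, 17]

Place pivot at position 4: [1, 5, 11, 9, 17]
Pivot position: 4

After partitioning with pivot 17, the array becomes [1, 5, 11, 9, 17]. The pivot is placed at index 4. All elements to the left of the pivot are <= 17, and all elements to the right are > 17.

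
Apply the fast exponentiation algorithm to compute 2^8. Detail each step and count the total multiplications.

Computing 2^8 by squaring (build up from 2^1; each line after the first costs one multiplication):

2^1 = 2
2^2 = (2^1)^2 = 2^2 = 4
2^4 = (2^2)^2 = 4^2 = 16
2^8 = (2^4)^2 = 16^2 = 256

Result: 256
Multiplications needed: 3 (3 lines after 2^1)

2^8 = 256. Using exponentiation by squaring, this requires 3 multiplications. The key idea: if the exponent is even, square the half-power; if odd, multiply by the base once.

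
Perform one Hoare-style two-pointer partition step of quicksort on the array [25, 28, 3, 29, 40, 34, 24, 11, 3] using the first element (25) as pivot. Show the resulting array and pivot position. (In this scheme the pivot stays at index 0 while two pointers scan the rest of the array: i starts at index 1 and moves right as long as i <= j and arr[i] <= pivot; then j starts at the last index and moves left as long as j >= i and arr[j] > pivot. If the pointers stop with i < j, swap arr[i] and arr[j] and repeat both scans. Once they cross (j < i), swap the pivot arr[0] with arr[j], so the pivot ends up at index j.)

Hoare-style two-pointer partition with pivot = 25:

Initial array: [25, 28, 3, 29, 40, 34, 24, 11, 3]

Pointers start at i = 1, j = 8.
i stops at index 1 (arr[1]=28 > 25), j stops at index 8 (arr[8]=3 <= 25): swap arr[1] and arr[8], array becomes [25, 3, 3, 29, 40, 34, 24, 11, 28]
i stops at index 3 (arr[3]=29 > 25), j stops at index 7 (arr[7]=11 <= 25): swap arr[3] and arr[7], array becomes [25, 3, 3, 11, 40, 34, 24, 29, 28]
i stops at index 4 (arr[4]=40 > 25), j stops at index 6 (arr[6]=24 <= 25): swap arr[4] and arr[6], array becomes [25, 3, 3, 11, 24, 34, 40, 29, 28]
i ends at 5, j ends at 4: the pointers have crossed (j < i), so scanning stops.

Swap pivot arr[0] with arr[4] to place pivot at position 4: [24, 3, 3, 11, 25, 34, 40, 29, 28]
Pivot position: 4

After partitioning with pivot 25, the array becomes [24, 3, 3, 11, 25, 34, 40, 29, 28]. The pivot is placed at index 4. All elements to the left of the pivot are <= 25, and all elements to the right are > 25.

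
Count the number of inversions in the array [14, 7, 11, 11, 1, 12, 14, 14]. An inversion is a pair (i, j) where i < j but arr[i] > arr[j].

Finding inversions in [14, 7, 11, 11, 1, 12, 14, 14]:

(0, 1): arr[0]=14 > arr[1]=7
(0, 2): arr[0]=14 > arr[2]=11
(0, 3): arr[0]=14 > arr[3]=11
(0, 4): arr[0]=14 > arr[4]=1
(0, 5): arr[0]=14 > arr[5]=12
(1, 4): arr[1]=7 > arr[4]=1
(2, 4): arr[2]=11 > arr[4]=1
(3, 4): arr[3]=11 > arr[4]=1

Total inversions: 8

The array has 8 inversion(s): (0,1), (0,2), (0,3), (0,4), (0,5), (1,4), (2,4), (3,4). Each pair (i,j) satisfies i < j and arr[i] > arr[j].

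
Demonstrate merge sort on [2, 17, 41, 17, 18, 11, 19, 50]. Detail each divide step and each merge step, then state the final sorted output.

Merge sort trace:

Split: [2, 17, 41, 17, 18, 11, 19, 50] -> [2, 17, 41, 17] and [18, 11, 19, 50]
  Split: [2, 17, 41, 17] -> [2, 17] and [41, 17]
    Split: [2, 17] -> [2] and [17]
    Merge: [2] + [17] -> [2, 17]
    Split: [41, 17] -> [41] and [17]
    Merge: [41] + [17] -> [17, 41]
  Merge: [2, 17] + [17, 41] -> [2, 17, 17, 41]
  Split: [18, 11, 19, 50] -> [18, 11] and [19, 50]
    Split: [18, 11] -> [18] and [11]
    Merge: [18] + [11] -> [11, 18]
    Split: [19, 50] -> [19] and [50]
    Merge: [19] + [50] -> [19, 50]
  Merge: [11, 18] + [19, 50] -> [11, 18, 19, 50]
Merge: [2, 17, 17, 41] + [11, 18, 19, 50] -> [2, 11, 17, 17, 18, 19, 41, 50]

Final sorted array: [2, 11, 17, 17, 18, 19, 41, 50]

The merge sort proceeds by recursively splitting the array and merging sorted halves.
After all merges, the sorted array is [2, 11, 17, 17, 18, 19, 41, 50].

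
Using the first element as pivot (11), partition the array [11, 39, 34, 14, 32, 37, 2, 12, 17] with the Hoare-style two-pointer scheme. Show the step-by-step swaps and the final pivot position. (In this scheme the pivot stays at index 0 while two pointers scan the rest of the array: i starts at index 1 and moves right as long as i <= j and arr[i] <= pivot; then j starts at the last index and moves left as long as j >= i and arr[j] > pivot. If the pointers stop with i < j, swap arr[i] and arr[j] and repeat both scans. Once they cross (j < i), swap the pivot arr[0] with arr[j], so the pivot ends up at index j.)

Hoare-style two-pointer partition with pivot = 11:

Initial array: [11, 39, 34, 14, 32, 37, 2, 12, 17]

Pointers start at i = 1, j = 8.
i stops at index 1 (arr[1]=39 > 11), j stops at index 6 (arr[6]=2 <= 11): swap arr[1] and arr[6], array becomes [11, 2, 34, 14, 32, 37, 39, 12, 17]
i ends at 2, j ends at 1: the pointers have crossed (j < i), so scanning stops.

Swap pivot arr[0] with arr[1] to place pivot at position 1: [2, 11, 34, 14, 32, 37, 39, 12, 17]
Pivot position: 1

After partitioning with pivot 11, the array becomes [2, 11, 34, 14, 32, 37, 39, 12, 17]. The pivot is placed at index 1. All elements to the left of the pivot are <= 11, and all elements to the right are > 11.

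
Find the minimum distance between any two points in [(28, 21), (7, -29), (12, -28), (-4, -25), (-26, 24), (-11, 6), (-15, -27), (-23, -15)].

Computing all pairwise distances among 8 points:

d((28, 21), (7, -29)) = 54.231
d((28, 21), (12, -28)) = 51.5461
d((28, 21), (-4, -25)) = 56.0357
d((28, 21), (-26, 24)) = 54.0833
d((28, 21), (-11, 6)) = 41.7852
d((28, 21), (-15, -27)) = 64.4438
d((28, 21), (-23, -15)) = 62.426
d((7, -29), (12, -28)) = 5.099 <-- minimum
d((7, -29), (-4, -25)) = 11.7047
d((7, -29), (-26, 24)) = 62.434
d((7, -29), (-11, 6)) = 39.3573
d((7, -29), (-15, -27)) = 22.0907
d((7, -29), (-23, -15)) = 33.1059
d((12, -28), (-4, -25)) = 16.2788
d((12, -28), (-26, 24)) = 64.405
d((12, -28), (-11, 6)) = 41.0488
d((12, -28), (-15, -27)) = 27.0185
d((12, -28), (-23, -15)) = 37.3363
d((-4, -25), (-26, 24)) = 53.7122
d((-4, -25), (-11, 6)) = 31.7805
d((-4, -25), (-15, -27)) = 11.1803
d((-4, -25), (-23, -15)) = 21.4709
d((-26, 24), (-11, 6)) = 23.4307
d((-26, 24), (-15, -27)) = 52.1728
d((-26, 24), (-23, -15)) = 39.1152
d((-11, 6), (-15, -27)) = 33.2415
d((-11, 6), (-23, -15)) = 24.1868
d((-15, -27), (-23, -15)) = 14.4222

Closest pair: (7, -29) and (12, -28) with distance 5.099

The closest pair is (7, -29) and (12, -28) with Euclidean distance 5.099. For 8 points, brute-force pairwise comparison is shown above. For large n, the divide-and-conquer algorithm (sort by x, recurse on halves, check the dividing strip) achieves O(n log n).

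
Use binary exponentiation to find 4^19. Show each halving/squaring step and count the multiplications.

Computing 4^19 by squaring (build up from 4^1; each line after the first costs one multiplication):

4^1 = 4
4^2 = (4^1)^2 = 4^2 = 16
4^4 = (4^2)^2 = 16^2 = 256
4^8 = (4^4)^2 = 256^2 = 65536
4^9 = 4 * 4^8 = 4 * 65536 = 262144
4^18 = (4^9)^2 = 262144^2 = 68719476736
4^19 = 4 * 4^18 = 4 * 68719476736 = 274877906944

Result: 274877906944
Multiplications needed: 6 (6 lines after 4^1)

4^19 = 274877906944. Using exponentiation by squaring, this requires 6 multiplications. The key idea: if the exponent is even, square the half-power; if odd, multiply by the base once.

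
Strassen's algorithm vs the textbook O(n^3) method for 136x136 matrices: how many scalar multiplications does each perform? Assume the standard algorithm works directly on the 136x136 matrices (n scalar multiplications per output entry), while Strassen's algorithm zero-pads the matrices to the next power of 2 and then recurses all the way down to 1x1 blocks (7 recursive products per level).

Matrix multiplication for 136x136 matrices:

Strassen's algorithm requires power-of-2 dimensions. Pad 136x136 to 256x256 (next power of 2).

Standard algorithm: 136^3 = 2515456 multiplications
Strassen's algorithm: 7^(log2(256)) = 7^8 = 5764801 multiplications
Difference: 2515456 - 5764801 = -3249345 (Strassen uses MORE here due to padding overhead — for small or just-over-power-of-2 n, padding can outweigh the per-level savings)

Standard: 2515456 multiplications (136^3). Strassen: 5764801 multiplications (7^8, after padding to 256x256). Strassen reduces 8 recursive multiplications to 7 at each level.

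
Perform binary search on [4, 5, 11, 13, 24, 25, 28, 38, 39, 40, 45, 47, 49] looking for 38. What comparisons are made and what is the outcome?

Binary search for 38 in [4, 5, 11, 13, 24, 25, 28, 38, 39, 40, 45, 47, 49]:

lo=0, hi=12, mid=6, arr[mid]=28 -> 28 < 38, search right half
lo=7, hi=12, mid=9, arr[mid]=40 -> 40 > 38, search left half
lo=7, hi=8, mid=7, arr[mid]=38 -> Found target at index 7!

Binary search finds 38 at index 7 after 3 comparisons. The search repeatedly halves the search space by comparing with the middle element.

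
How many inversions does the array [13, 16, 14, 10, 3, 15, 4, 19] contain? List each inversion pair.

Finding inversions in [13, 16, 14, 10, 3, 15, 4, 19]:

(0, 3): arr[0]=13 > arr[3]=10
(0, 4): arr[0]=13 > arr[4]=3
(0, 6): arr[0]=13 > arr[6]=4
(1, 2): arr[1]=16 > arr[2]=14
(1, 3): arr[1]=16 > arr[3]=10
(1, 4): arr[1]=16 > arr[4]=3
(1, 5): arr[1]=16 > arr[5]=15
(1, 6): arr[1]=16 > arr[6]=4
(2, 3): arr[2]=14 > arr[3]=10
(2, 4): arr[2]=14 > arr[4]=3
(2, 6): arr[2]=14 > arr[6]=4
(3, 4): arr[3]=10 > arr[4]=3
(3, 6): arr[3]=10 > arr[6]=4
(5, 6): arr[5]=15 > arr[6]=4

Total inversions: 14

The array has 14 inversion(s): (0,3), (0,4), (0,6), (1,2), (1,3), (1,4), (1,5), (1,6), (2,3), (2,4), (2,6), (3,4), (3,6), (5,6). Each pair (i,j) satisfies i < j and arr[i] > arr[j].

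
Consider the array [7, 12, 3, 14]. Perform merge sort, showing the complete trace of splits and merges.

Merge sort trace:

Split: [7, 12, 3, 14] -> [7, 12] and [3, 14]
  Split: [7, 12] -> [7] and [12]
  Merge: [7] + [12] -> [7, 12]
  Split: [3, 14] -> [3] and [14]
  Merge: [3] + [14] -> [3, 14]
Merge: [7, 12] + [3, 14] -> [3, 7, 12, 14]

Final sorted array: [3, 7, 12, 14]

The merge sort proceeds by recursively splitting the array and merging sorted halves.
After all merges, the sorted array is [3, 7, 12, 14].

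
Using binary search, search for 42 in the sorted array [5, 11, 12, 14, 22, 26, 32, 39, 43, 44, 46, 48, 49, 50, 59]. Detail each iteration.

Binary search for 42 in [5, 11, 12, 14, 22, 26, 32, 39, 43, 44, 46, 48, 49, 50, 59]:

lo=0, hi=14, mid=7, arr[mid]=39 -> 39 < 42, search right half
lo=8, hi=14, mid=11, arr[mid]=48 -> 48 > 42, search left half
lo=8, hi=10, mid=9, arr[mid]=44 -> 44 > 42, search left half
lo=8, hi=8, mid=8, arr[mid]=43 -> 43 > 42, search left half
lo=8 > hi=7, target 42 not found

Binary search determines that 42 is not in the array after 4 comparisons. The search space was exhausted without finding the target.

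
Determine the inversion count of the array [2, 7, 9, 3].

Finding inversions in [2, 7, 9, 3]:

(1, 3): arr[1]=7 > arr[3]=3
(2, 3): arr[2]=9 > arr[3]=3

Total inversions: 2

The array has 2 inversion(s): (1,3), (2,3). Each pair (i,j) satisfies i < j and arr[i] > arr[j].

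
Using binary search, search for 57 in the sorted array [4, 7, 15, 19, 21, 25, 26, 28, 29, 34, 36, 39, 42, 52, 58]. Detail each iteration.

Binary search for 57 in [4, 7, 15, 19, 21, 25, 26, 28, 29, 34, 36, 39, 42, 52, 58]:

lo=0, hi=14, mid=7, arr[mid]=28 -> 28 < 57, search right half
lo=8, hi=14, mid=11, arr[mid]=39 -> 39 < 57, search right half
lo=12, hi=14, mid=13, arr[mid]=52 -> 52 < 57, search right half
lo=14, hi=14, mid=14, arr[mid]=58 -> 58 > 57, search left half
lo=14 > hi=13, target 57 not found

Binary search determines that 57 is not in the array after 4 comparisons. The search space was exhausted without finding the target.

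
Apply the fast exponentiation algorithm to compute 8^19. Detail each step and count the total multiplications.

Computing 8^19 by squaring (build up from 8^1; each line after the first costs one multiplication):

8^1 = 8
8^2 = (8^1)^2 = 8^2 = 64
8^4 = (8^2)^2 = 64^2 = 4096
8^8 = (8^4)^2 = 4096^2 = 16777216
8^9 = 8 * 8^8 = 8 * 16777216 = 134217728
8^18 = (8^9)^2 = 134217728^2 = 18014398509481984
8^19 = 8 * 8^18 = 8 * 18014398509481984 = 144115188075855872

Result: 144115188075855872
Multiplications needed: 6 (6 lines after 8^1)

8^19 = 144115188075855872. Using exponentiation by squaring, this requires 6 multiplications. The key idea: if the exponent is even, square the half-power; if odd, multiply by the base once.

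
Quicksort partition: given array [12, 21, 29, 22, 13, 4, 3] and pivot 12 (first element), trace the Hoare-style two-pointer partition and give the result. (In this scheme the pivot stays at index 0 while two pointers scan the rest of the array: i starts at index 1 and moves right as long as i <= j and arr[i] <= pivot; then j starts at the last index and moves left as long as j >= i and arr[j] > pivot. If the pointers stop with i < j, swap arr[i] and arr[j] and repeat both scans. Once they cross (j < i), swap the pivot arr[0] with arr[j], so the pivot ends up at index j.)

Hoare-style two-pointer partition with pivot = 12:

Initial array: [12, 21, 29, 22, 13, 4, 3]

Pointers start at i = 1, j = 6.
i stops at index 1 (arr[1]=21 > 12), j stops at index 6 (arr[6]=3 <= 12): swap arr[1] and arr[6], array becomes [12, 3, 29, 22, 13, 4, 21]
i stops at index 2 (arr[2]=29 > 12), j stops at index 5 (arr[5]=4 <= 12): swap arr[2] and arr[5], array becomes [12, 3, 4, 22, 13, 29, 21]
i ends at 3, j ends at 2: the pointers have crossed (j < i), so scanning stops.

Swap pivot arr[0] with arr[2] to place pivot at position 2: [4, 3, 12, 22, 13, 29, 21]
Pivot position: 2

After partitioning with pivot 12, the array becomes [4, 3, 12, 22, 13, 29, 21]. The pivot is placed at index 2. All elements to the left of the pivot are <= 12, and all elements to the right are > 12.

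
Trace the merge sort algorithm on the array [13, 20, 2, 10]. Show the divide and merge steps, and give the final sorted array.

Merge sort trace:

Split: [13, 20, 2, 10] -> [13, 20] and [2, 10]
  Split: [13, 20] -> [13] and [20]
  Merge: [13] + [20] -> [13, 20]
  Split: [2, 10] -> [2] and [10]
  Merge: [2] + [10] -> [2, 10]
Merge: [13, 20] + [2, 10] -> [2, 10, 13, 20]

Final sorted array: [2, 10, 13, 20]

The merge sort proceeds by recursively splitting the array and merging sorted halves.
After all merges, the sorted array is [2, 10, 13, 20].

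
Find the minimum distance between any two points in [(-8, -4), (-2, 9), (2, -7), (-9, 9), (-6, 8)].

Computing all pairwise distances among 5 points:

d((-8, -4), (-2, 9)) = 14.3178
d((-8, -4), (2, -7)) = 10.4403
d((-8, -4), (-9, 9)) = 13.0384
d((-8, -4), (-6, 8)) = 12.1655
d((-2, 9), (2, -7)) = 16.4924
d((-2, 9), (-9, 9)) = 7.0
d((-2, 9), (-6, 8)) = 4.1231
d((2, -7), (-9, 9)) = 19.4165
d((2, -7), (-6, 8)) = 17.0
d((-9, 9), (-6, 8)) = 3.1623 <-- minimum

Closest pair: (-9, 9) and (-6, 8) with distance 3.1623

The closest pair is (-9, 9) and (-6, 8) with Euclidean distance 3.1623. For 5 points, brute-force pairwise comparison is shown above. For large n, the divide-and-conquer algorithm (sort by x, recurse on halves, check the dividing strip) achieves O(n log n).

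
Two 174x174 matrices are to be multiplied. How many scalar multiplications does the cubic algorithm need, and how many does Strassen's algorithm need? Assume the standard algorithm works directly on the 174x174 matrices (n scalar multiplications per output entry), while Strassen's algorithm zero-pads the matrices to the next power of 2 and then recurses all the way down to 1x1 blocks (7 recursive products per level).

Matrix multiplication for 174x174 matrices:

Strassen's algorithm requires power-of-2 dimensions. Pad 174x174 to 256x256 (next power of 2).

Standard algorithm: 174^3 = 5268024 multiplications
Strassen's algorithm: 7^(log2(256)) = 7^8 = 5764801 multiplications
Difference: 5268024 - 5764801 = -496777 (Strassen uses MORE here due to padding overhead — for small or just-over-power-of-2 n, padding can outweigh the per-level savings)

Standard: 5268024 multiplications (174^3). Strassen: 5764801 multiplications (7^8, after padding to 256x256). Strassen reduces 8 recursive multiplications to 7 at each level.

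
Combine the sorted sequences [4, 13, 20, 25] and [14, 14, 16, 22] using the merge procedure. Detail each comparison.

Merging process:

Compare 4 vs 14: take 4 from left. Merged: [4]
Compare 13 vs 14: take 13 from left. Merged: [4, 13]
Compare 20 vs 14: take 14 from right. Merged: [4, 13, 14]
Compare 20 vs 14: take 14 from right. Merged: [4, 13, 14, 14]
Compare 20 vs 16: take 16 from right. Merged: [4, 13, 14, 14, 16]
Compare 20 vs 22: take 20 from left. Merged: [4, 13, 14, 14, 16, 20]
Compare 25 vs 22: take 22 from right. Merged: [4, 13, 14, 14, 16, 20, 22]
Append remaining from left: [25]. Merged: [4, 13, 14, 14, 16, 20, 22, 25]

Final merged array: [4, 13, 14, 14, 16, 20, 22, 25]
Total comparisons: 7

The merged array is [4, 13, 14, 14, 16, 20, 22, 25], requiring 7 comparisons. The merge step runs in O(n) time where n is the total number of elements.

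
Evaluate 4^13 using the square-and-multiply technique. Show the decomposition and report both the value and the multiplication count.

Computing 4^13 by squaring (build up from 4^1; each line after the first costs one multiplication):

4^1 = 4
4^2 = (4^1)^2 = 4^2 = 16
4^3 = 4 * 4^2 = 4 * 16 = 64
4^6 = (4^3)^2 = 64^2 = 4096
4^12 = (4^6)^2 = 4096^2 = 16777216
4^13 = 4 * 4^12 = 4 * 16777216 = 67108864

Result: 67108864
Multiplications needed: 5 (5 lines after 4^1)

4^13 = 67108864. Using exponentiation by squaring, this requires 5 multiplications. The key idea: if the exponent is even, square the half-power; if odd, multiply by the base once.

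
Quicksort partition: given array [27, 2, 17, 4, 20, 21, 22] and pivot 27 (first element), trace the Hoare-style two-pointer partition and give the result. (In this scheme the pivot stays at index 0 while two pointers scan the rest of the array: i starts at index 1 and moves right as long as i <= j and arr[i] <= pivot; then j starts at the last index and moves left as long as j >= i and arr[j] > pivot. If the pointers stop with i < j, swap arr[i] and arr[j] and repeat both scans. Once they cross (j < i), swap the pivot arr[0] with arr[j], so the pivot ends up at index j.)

Hoare-style two-pointer partition with pivot = 27:

Initial array: [27, 2, 17, 4, 20, 21, 22]

Pointers start at i = 1, j = 6.
i ends at 7, j ends at 6: the pointers have crossed (j < i), so scanning stops.

Swap pivot arr[0] with arr[6] to place pivot at position 6: [22, 2, 17, 4, 20, 21, 27]
Pivot position: 6

After partitioning with pivot 27, the array becomes [22, 2, 17, 4, 20, 21, 27]. The pivot is placed at index 6. All elements to the left of the pivot are <= 27, and all elements to the right are > 27.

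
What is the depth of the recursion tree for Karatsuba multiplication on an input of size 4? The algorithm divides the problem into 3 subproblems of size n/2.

For divide and conquer with division factor 2:

Problem sizes at each level:
Level 0: 4
Level 1: 2
Level 2: 1

The root is level 0 and the size-1 base case is level 2 (the tree spans levels 0 through 2, i.e. 3 levels counting the root), so the depth is the number of divisions: log_2(4) = 2

The recursion tree depth is log_2(4) = 2. At each level, the problem size is divided by 2, so it takes 2 divisions to reduce to a base case of size 1. The algorithm makes 3 recursive calls at each level.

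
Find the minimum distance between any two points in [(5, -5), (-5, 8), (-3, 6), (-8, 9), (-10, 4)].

Computing all pairwise distances among 5 points:

d((5, -5), (-5, 8)) = 16.4012
d((5, -5), (-3, 6)) = 13.6015
d((5, -5), (-8, 9)) = 19.105
d((5, -5), (-10, 4)) = 17.4929
d((-5, 8), (-3, 6)) = 2.8284 <-- minimum
d((-5, 8), (-8, 9)) = 3.1623
d((-5, 8), (-10, 4)) = 6.4031
d((-3, 6), (-8, 9)) = 5.831
d((-3, 6), (-10, 4)) = 7.2801
d((-8, 9), (-10, 4)) = 5.3852

Closest pair: (-5, 8) and (-3, 6) with distance 2.8284

The closest pair is (-5, 8) and (-3, 6) with Euclidean distance 2.8284. For 5 points, brute-force pairwise comparison is shown above. For large n, the divide-and-conquer algorithm (sort by x, recurse on halves, check the dividing strip) achieves O(n log n).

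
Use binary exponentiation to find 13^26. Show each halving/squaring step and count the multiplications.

Computing 13^26 by squaring (build up from 13^1; each line after the first costs one multiplication):

13^1 = 13
13^2 = (13^1)^2 = 13^2 = 169
13^3 = 13 * 13^2 = 13 * 169 = 2197
13^6 = (13^3)^2 = 2197^2 = 4826809
13^12 = (13^6)^2 = 4826809^2 = 23298085122481
13^13 = 13 * 13^12 = 13 * 23298085122481 = 302875106592253
13^26 = (13^13)^2 = 302875106592253^2 = 91733330193268616658399616009

Result: 91733330193268616658399616009
Multiplications needed: 6 (6 lines after 13^1)

13^26 = 91733330193268616658399616009. Using exponentiation by squaring, this requires 6 multiplications. The key idea: if the exponent is even, square the half-power; if odd, multiply by the base once.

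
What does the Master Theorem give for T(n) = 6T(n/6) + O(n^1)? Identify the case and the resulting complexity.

Master Theorem for T(n) = 6T(n/6) + O(n^1):

a = 6, b = 6, c = 1
log_b(a) = log_6(6) = 1.0000

Case 2: c = 1 = log_6(6) = 1.0000
T(n) = O(n^1 log n) = O(n log n)

For T(n) = 6T(n/6) + O(n^1): log_6(6) = 1.0000. This is Case 2 of the Master Theorem (c = log_b(a), equal work at all levels), giving O(n log n).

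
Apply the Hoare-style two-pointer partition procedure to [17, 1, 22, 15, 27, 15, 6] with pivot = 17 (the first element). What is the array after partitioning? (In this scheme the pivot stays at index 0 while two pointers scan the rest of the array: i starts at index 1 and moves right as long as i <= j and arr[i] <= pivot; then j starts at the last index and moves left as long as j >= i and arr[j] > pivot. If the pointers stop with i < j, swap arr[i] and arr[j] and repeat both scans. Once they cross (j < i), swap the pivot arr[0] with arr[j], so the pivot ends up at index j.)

Hoare-style two-pointer partition with pivot = 17:

Initial array: [17, 1, 22, 15, 27, 15, 6]

Pointers start at i = 1, j = 6.
i stops at index 2 (arr[2]=22 > 17), j stops at index 6 (arr[6]=6 <= 17): swap arr[2] and arr[6], array becomes [17, 1, 6, 15, 27, 15, 22]
i stops at index 4 (arr[4]=27 > 17), j stops at index 5 (arr[5]=15 <= 17): swap arr[4] and arr[5], array becomes [17, 1, 6, 15, 15, 27, 22]
i ends at 5, j ends at 4: the pointers have crossed (j < i), so scanning stops.

Swap pivot arr[0] with arr[4] to place pivot at position 4: [15, 1, 6, 15, 17, 27, 22]
Pivot position: 4

After partitioning with pivot 17, the array becomes [15, 1, 6, 15, 17, 27, 22]. The pivot is placed at index 4. All elements to the left of the pivot are <= 17, and all elements to the right are > 17.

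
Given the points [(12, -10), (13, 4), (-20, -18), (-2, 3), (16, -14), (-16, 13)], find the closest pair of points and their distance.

Computing all pairwise distances among 6 points:

d((12, -10), (13, 4)) = 14.0357
d((12, -10), (-20, -18)) = 32.9848
d((12, -10), (-2, 3)) = 19.105
d((12, -10), (16, -14)) = 5.6569 <-- minimum
d((12, -10), (-16, 13)) = 36.2353
d((13, 4), (-20, -18)) = 39.6611
d((13, 4), (-2, 3)) = 15.0333
d((13, 4), (16, -14)) = 18.2483
d((13, 4), (-16, 13)) = 30.3645
d((-20, -18), (-2, 3)) = 27.6586
d((-20, -18), (16, -14)) = 36.2215
d((-20, -18), (-16, 13)) = 31.257
d((-2, 3), (16, -14)) = 24.7588
d((-2, 3), (-16, 13)) = 17.2047
d((16, -14), (-16, 13)) = 41.8688

Closest pair: (12, -10) and (16, -14) with distance 5.6569

The closest pair is (12, -10) and (16, -14) with Euclidean distance 5.6569. For 6 points, brute-force pairwise comparison is shown above. For large n, the divide-and-conquer algorithm (sort by x, recurse on halves, check the dividing strip) achieves O(n log n).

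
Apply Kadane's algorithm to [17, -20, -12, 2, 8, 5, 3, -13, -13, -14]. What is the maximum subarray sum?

Using Kadane's algorithm on [17, -20, -12, 2, 8, 5, 3, -13, -13, -14]:

Scanning through the array:
Position 1 (value -20): max_ending_here = -3, max_so_far = 17
Position 2 (value -12): max_ending_here = -12, max_so_far = 17
Position 3 (value 2): max_ending_here = 2, max_so_far = 17
Position 4 (value 8): max_ending_here = 10, max_so_far = 17
Position 5 (value 5): max_ending_here = 15, max_so_far = 17
Position 6 (value 3): max_ending_here = 18, max_so_far = 18
Position 7 (value -13): max_ending_here = 5, max_so_far = 18
Position 8 (value -13): max_ending_here = -8, max_so_far = 18
Position 9 (value -14): max_ending_here = -14, max_so_far = 18

Maximum subarray: [2, 8, 5, 3]
Maximum sum: 18

The maximum subarray is [2, 8, 5, 3] with sum 18. This subarray runs from index 3 to index 6.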